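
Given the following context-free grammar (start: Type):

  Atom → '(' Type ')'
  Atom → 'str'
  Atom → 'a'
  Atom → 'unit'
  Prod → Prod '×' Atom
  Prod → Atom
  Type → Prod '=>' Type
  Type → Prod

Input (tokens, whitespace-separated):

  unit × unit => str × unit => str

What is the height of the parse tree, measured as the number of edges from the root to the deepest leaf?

5

[Type [Prod [Prod [Atom unit]] × [Atom unit]] => [Type [Prod [Prod [Atom str]] × [Atom unit]] => [Type [Prod [Atom str]]]]]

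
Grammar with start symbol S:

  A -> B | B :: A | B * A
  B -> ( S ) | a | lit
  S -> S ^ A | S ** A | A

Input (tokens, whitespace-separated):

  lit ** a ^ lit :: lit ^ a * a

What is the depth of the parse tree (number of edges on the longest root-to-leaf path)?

[S [S [S [S [A [B lit]]] ** [A [B a]]] ^ [A [B lit] :: [A [B lit]]]] ^ [A [B a] * [A [B a]]]]

6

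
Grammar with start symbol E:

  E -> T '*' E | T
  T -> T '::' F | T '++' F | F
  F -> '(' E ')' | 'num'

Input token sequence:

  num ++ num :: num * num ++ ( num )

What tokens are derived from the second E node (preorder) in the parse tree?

[E [T [T [T [F num]] ++ [F num]] :: [F num]] * [E [T [T [F num]] ++ [F ( [E [T [F num]]] )]]]]

num ++ ( num )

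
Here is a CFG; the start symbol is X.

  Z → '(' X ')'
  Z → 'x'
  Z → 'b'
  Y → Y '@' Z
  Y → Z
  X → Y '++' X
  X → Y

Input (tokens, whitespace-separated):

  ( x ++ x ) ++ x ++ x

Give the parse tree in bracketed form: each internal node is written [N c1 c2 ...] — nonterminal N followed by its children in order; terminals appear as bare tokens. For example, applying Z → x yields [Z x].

[X [Y [Z ( [X [Y [Z x]] ++ [X [Y [Z x]]]] )]] ++ [X [Y [Z x]] ++ [X [Y [Z x]]]]]

X
Y ++ X
Z ++ X
( X ) ++ X
( Y ++ X ) ++ X
( Z ++ X ) ++ X
( x ++ X ) ++ X
( x ++ Y ) ++ X
( x ++ Z ) ++ X
( x ++ x ) ++ X
( x ++ x ) ++ Y ++ X
( x ++ x ) ++ Z ++ X
( x ++ x ) ++ x ++ X
( x ++ x ) ++ x ++ Y
( x ++ x ) ++ x ++ Z
( x ++ x ) ++ x ++ x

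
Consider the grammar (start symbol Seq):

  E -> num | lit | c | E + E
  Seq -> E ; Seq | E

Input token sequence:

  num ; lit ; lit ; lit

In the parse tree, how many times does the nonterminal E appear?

[Seq [E num] ; [Seq [E lit] ; [Seq [E lit] ; [Seq [E lit]]]]]

4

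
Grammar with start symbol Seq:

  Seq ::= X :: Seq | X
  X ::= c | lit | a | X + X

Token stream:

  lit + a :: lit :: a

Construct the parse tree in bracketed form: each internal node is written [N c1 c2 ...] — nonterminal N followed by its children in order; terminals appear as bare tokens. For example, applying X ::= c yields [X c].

Seq
X :: Seq
X + X :: Seq
lit + X :: Seq
lit + a :: Seq
lit + a :: X :: Seq
lit + a :: lit :: Seq
lit + a :: lit :: X
lit + a :: lit :: a

[Seq [X [X lit] + [X a]] :: [Seq [X lit] :: [Seq [X a]]]]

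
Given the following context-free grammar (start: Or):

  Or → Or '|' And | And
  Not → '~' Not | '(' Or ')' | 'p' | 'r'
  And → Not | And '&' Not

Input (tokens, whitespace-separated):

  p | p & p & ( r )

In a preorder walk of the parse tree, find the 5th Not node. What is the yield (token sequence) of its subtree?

r

[Or [Or [And [Not p]]] | [And [And [And [Not p]] & [Not p]] & [Not ( [Or [And [Not r]]] )]]]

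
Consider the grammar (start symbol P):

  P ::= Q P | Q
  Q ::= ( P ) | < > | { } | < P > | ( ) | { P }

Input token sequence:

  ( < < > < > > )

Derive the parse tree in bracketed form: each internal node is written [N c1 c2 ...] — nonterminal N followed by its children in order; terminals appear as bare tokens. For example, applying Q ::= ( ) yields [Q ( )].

P
Q
( P )
( Q )
( < P > )
( < Q P > )
( < < > P > )
( < < > Q > )
( < < > < > > )

[P [Q ( [P [Q < [P [Q < >] [P [Q < >]]] >]] )]]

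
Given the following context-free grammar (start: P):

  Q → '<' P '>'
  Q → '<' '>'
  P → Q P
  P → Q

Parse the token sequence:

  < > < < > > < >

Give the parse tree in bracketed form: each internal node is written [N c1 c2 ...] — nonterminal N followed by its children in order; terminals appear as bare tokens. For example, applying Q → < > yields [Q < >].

P
Q P
< > P
< > Q P
< > < P > P
< > < Q > P
< > < < > > P
< > < < > > Q
< > < < > > < >

[P [Q < >] [P [Q < [P [Q < >]] >] [P [Q < >]]]]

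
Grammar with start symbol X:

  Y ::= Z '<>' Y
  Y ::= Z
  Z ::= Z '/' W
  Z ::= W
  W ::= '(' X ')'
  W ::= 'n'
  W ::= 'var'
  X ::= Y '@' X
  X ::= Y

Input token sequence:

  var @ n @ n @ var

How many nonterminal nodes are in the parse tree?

16

[X [Y [Z [W var]]] @ [X [Y [Z [W n]]] @ [X [Y [Z [W n]]] @ [X [Y [Z [W var]]]]]]]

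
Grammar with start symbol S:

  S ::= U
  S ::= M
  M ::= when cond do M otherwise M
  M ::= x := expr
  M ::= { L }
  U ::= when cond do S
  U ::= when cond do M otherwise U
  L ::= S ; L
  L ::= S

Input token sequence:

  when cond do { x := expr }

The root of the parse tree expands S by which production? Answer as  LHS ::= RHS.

[S [U when cond do [S [M { [L [S [M x := expr]]] }]]]]

S ::= U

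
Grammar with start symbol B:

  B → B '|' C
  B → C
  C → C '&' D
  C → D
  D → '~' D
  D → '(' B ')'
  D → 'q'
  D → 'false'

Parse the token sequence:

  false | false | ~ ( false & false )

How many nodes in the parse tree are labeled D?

[B [B [B [C [D false]]] | [C [D false]]] | [C [D ~ [D ( [B [C [C [D false]] & [D false]]] )]]]]

6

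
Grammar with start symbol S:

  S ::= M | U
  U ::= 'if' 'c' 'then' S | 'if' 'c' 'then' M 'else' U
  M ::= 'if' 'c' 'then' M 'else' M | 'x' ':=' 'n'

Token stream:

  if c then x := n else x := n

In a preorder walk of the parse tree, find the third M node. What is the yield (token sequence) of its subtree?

x := n

[S [M if c then [M x := n] else [M x := n]]]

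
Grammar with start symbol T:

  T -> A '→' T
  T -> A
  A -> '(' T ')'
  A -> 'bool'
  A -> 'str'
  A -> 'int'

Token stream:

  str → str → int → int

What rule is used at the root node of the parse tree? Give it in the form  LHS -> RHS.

[T [A str] → [T [A str] → [T [A int] → [T [A int]]]]]

T -> A '→' T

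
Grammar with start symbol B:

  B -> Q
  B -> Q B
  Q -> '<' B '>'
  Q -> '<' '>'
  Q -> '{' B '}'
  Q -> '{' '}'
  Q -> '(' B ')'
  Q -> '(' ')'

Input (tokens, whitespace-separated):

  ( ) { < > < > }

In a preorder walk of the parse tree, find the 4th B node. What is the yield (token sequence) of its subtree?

< >

[B [Q ( )] [B [Q { [B [Q < >] [B [Q < >]]] }]]]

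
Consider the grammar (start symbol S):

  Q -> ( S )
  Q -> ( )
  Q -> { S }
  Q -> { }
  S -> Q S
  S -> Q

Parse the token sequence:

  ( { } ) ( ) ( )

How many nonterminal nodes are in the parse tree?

8

[S [Q ( [S [Q { }]] )] [S [Q ( )] [S [Q ( )]]]]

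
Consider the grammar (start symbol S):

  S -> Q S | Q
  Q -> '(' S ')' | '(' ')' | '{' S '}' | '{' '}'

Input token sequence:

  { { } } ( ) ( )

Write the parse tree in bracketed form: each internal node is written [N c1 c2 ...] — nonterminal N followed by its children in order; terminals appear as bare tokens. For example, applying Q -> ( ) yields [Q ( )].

S
Q S
{ S } S
{ Q } S
{ { } } S
{ { } } Q S
{ { } } ( ) S
{ { } } ( ) Q
{ { } } ( ) ( )

[S [Q { [S [Q { }]] }] [S [Q ( )] [S [Q ( )]]]]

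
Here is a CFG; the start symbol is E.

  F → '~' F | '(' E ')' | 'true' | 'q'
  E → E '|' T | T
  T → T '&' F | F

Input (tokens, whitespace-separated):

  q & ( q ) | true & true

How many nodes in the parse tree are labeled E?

3

[E [E [T [T [F q]] & [F ( [E [T [F q]]] )]]] | [T [T [F true]] & [F true]]]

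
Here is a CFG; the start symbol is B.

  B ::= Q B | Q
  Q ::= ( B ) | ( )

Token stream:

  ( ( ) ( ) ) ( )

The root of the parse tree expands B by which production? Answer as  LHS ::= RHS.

B ::= Q B

[B [Q ( [B [Q ( )] [B [Q ( )]]] )] [B [Q ( )]]]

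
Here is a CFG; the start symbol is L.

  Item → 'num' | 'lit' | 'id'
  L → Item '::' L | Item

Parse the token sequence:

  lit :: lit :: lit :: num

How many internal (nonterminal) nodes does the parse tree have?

[L [Item lit] :: [L [Item lit] :: [L [Item lit] :: [L [Item num]]]]]

8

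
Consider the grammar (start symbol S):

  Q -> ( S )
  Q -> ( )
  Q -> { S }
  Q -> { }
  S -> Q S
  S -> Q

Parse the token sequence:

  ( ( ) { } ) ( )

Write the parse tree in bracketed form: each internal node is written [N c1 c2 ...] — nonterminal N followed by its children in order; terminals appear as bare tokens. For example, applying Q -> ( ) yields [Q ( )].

[S [Q ( [S [Q ( )] [S [Q { }]]] )] [S [Q ( )]]]

S
Q S
( S ) S
( Q S ) S
( ( ) S ) S
( ( ) Q ) S
( ( ) { } ) S
( ( ) { } ) Q
( ( ) { } ) ( )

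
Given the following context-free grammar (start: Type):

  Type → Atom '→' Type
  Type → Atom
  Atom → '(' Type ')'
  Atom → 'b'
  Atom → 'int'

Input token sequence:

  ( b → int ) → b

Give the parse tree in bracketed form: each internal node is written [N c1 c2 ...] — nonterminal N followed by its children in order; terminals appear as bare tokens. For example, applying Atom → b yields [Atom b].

[Type [Atom ( [Type [Atom b] → [Type [Atom int]]] )] → [Type [Atom b]]]

Type
Atom → Type
( Type ) → Type
( Atom → Type ) → Type
( b → Type ) → Type
( b → Atom ) → Type
( b → int ) → Type
( b → int ) → Atom
( b → int ) → b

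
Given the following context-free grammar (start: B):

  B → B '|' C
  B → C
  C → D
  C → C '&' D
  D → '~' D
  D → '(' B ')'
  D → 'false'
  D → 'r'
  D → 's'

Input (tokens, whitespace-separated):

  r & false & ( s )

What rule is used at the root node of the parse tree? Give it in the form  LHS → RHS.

[B [C [C [C [D r]] & [D false]] & [D ( [B [C [D s]]] )]]]

B → C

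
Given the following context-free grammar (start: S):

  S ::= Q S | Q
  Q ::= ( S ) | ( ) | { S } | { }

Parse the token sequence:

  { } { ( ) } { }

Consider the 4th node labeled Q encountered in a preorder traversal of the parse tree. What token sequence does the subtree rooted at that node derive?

[S [Q { }] [S [Q { [S [Q ( )]] }] [S [Q { }]]]]

{ }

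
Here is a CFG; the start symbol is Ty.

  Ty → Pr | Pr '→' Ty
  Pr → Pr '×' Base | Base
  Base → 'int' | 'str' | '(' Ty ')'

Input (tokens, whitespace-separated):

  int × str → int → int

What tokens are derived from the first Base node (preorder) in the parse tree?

[Ty [Pr [Pr [Base int]] × [Base str]] → [Ty [Pr [Base int]] → [Ty [Pr [Base int]]]]]

int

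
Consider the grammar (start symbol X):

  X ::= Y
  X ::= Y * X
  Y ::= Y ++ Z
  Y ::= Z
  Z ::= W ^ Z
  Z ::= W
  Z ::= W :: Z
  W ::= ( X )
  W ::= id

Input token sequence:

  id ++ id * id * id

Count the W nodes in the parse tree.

4

[X [Y [Y [Z [W id]]] ++ [Z [W id]]] * [X [Y [Z [W id]]] * [X [Y [Z [W id]]]]]]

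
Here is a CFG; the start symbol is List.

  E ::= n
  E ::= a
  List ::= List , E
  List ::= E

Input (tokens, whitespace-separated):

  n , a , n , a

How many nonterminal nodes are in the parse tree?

[List [List [List [List [E n]] , [E a]] , [E n]] , [E a]]

8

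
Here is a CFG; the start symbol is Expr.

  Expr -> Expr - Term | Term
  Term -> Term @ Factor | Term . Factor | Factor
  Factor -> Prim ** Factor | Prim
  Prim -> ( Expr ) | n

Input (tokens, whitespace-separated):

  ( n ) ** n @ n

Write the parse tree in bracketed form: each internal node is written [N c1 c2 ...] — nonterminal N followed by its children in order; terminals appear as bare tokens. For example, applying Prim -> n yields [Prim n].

Expr
Term
Term @ Factor
Factor @ Factor
Prim ** Factor @ Factor
( Expr ) ** Factor @ Factor
( Term ) ** Factor @ Factor
( Factor ) ** Factor @ Factor
( Prim ) ** Factor @ Factor
( n ) ** Factor @ Factor
( n ) ** Prim @ Factor
( n ) ** n @ Factor
( n ) ** n @ Prim
( n ) ** n @ n

[Expr [Term [Term [Factor [Prim ( [Expr [Term [Factor [Prim n]]]] )] ** [Factor [Prim n]]]] @ [Factor [Prim n]]]]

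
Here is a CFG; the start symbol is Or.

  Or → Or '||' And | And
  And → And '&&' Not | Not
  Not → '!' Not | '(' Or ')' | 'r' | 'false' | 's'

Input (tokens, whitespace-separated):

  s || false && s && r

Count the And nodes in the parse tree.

4

[Or [Or [And [Not s]]] || [And [And [And [Not false]] && [Not s]] && [Not r]]]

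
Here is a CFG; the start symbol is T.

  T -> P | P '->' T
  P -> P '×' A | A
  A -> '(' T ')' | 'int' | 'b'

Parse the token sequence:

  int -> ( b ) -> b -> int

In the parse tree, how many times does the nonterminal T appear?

5

[T [P [A int]] -> [T [P [A ( [T [P [A b]]] )]] -> [T [P [A b]] -> [T [P [A int]]]]]]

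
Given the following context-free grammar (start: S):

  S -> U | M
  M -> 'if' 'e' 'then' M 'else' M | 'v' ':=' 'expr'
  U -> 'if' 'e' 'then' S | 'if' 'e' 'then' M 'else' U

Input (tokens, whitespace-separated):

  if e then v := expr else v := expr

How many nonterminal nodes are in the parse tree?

4

[S [M if e then [M v := expr] else [M v := expr]]]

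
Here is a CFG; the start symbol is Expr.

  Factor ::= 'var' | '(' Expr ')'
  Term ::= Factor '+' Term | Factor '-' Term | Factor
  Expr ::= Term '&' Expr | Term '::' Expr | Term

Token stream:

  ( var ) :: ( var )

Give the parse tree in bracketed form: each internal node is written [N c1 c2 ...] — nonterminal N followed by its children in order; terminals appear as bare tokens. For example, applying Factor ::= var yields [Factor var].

Expr
Term :: Expr
Factor :: Expr
( Expr ) :: Expr
( Term ) :: Expr
( Factor ) :: Expr
( var ) :: Expr
( var ) :: Term
( var ) :: Factor
( var ) :: ( Expr )
( var ) :: ( Term )
( var ) :: ( Factor )
( var ) :: ( var )

[Expr [Term [Factor ( [Expr [Term [Factor var]]] )]] :: [Expr [Term [Factor ( [Expr [Term [Factor var]]] )]]]]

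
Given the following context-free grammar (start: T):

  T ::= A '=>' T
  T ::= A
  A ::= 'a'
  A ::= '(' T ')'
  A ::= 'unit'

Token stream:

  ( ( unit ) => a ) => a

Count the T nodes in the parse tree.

5

[T [A ( [T [A ( [T [A unit]] )] => [T [A a]]] )] => [T [A a]]]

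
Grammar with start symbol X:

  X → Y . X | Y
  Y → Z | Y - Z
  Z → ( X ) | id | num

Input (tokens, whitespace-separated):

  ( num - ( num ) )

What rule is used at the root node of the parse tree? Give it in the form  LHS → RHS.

[X [Y [Z ( [X [Y [Y [Z num]] - [Z ( [X [Y [Z num]]] )]]] )]]]

X → Y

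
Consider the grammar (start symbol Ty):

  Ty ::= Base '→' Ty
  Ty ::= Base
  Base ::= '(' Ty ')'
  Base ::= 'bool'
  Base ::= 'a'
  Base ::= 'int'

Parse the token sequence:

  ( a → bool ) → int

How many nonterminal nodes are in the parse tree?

8

[Ty [Base ( [Ty [Base a] → [Ty [Base bool]]] )] → [Ty [Base int]]]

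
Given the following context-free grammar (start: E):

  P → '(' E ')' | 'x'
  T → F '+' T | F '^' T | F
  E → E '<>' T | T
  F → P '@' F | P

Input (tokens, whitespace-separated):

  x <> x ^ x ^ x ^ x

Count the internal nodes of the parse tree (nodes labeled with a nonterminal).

17

[E [E [T [F [P x]]]] <> [T [F [P x]] ^ [T [F [P x]] ^ [T [F [P x]] ^ [T [F [P x]]]]]]]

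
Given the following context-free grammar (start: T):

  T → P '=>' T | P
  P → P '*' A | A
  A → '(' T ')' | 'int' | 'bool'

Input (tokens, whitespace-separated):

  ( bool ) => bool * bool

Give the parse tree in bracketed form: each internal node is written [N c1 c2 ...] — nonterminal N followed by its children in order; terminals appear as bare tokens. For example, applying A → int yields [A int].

T
P => T
A => T
( T ) => T
( P ) => T
( A ) => T
( bool ) => T
( bool ) => P
( bool ) => P * A
( bool ) => A * A
( bool ) => bool * A
( bool ) => bool * bool

[T [P [A ( [T [P [A bool]]] )]] => [T [P [P [A bool]] * [A bool]]]]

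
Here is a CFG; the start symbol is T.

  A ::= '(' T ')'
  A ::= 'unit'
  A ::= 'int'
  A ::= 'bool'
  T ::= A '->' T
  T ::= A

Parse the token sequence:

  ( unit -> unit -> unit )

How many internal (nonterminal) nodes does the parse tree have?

8

[T [A ( [T [A unit] -> [T [A unit] -> [T [A unit]]]] )]]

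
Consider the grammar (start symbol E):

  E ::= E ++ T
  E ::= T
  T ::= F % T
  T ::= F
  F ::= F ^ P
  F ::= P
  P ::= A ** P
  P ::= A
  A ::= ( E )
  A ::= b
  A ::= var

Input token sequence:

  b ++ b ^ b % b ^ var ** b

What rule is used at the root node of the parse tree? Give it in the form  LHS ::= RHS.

E ::= E ++ T

[E [E [T [F [P [A b]]]]] ++ [T [F [F [P [A b]]] ^ [P [A b]]] % [T [F [F [P [A b]]] ^ [P [A var] ** [P [A b]]]]]]]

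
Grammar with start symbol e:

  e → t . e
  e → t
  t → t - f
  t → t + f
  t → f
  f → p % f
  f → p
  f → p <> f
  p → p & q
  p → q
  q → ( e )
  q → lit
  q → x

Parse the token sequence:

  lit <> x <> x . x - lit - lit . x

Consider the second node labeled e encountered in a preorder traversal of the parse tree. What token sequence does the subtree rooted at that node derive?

x - lit - lit . x

[e [t [f [p [q lit]] <> [f [p [q x]] <> [f [p [q x]]]]]] . [e [t [t [t [f [p [q x]]]] - [f [p [q lit]]]] - [f [p [q lit]]]] . [e [t [f [p [q x]]]]]]]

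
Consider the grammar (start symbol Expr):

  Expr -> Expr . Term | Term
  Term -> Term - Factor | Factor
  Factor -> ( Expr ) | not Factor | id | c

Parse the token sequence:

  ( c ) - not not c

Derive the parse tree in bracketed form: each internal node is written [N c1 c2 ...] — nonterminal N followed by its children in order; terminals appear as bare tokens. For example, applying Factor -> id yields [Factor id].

Expr
Term
Term - Factor
Factor - Factor
( Expr ) - Factor
( Term ) - Factor
( Factor ) - Factor
( c ) - Factor
( c ) - not Factor
( c ) - not not Factor
( c ) - not not c

[Expr [Term [Term [Factor ( [Expr [Term [Factor c]]] )]] - [Factor not [Factor not [Factor c]]]]]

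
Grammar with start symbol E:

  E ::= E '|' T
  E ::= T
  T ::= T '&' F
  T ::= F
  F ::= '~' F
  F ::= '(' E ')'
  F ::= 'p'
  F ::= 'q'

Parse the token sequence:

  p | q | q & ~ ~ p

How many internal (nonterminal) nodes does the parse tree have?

[E [E [E [T [F p]]] | [T [F q]]] | [T [T [F q]] & [F ~ [F ~ [F p]]]]]

13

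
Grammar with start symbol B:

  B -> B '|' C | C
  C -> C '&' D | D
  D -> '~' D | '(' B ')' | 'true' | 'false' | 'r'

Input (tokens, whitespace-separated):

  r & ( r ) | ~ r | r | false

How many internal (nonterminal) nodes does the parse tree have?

18

[B [B [B [B [C [C [D r]] & [D ( [B [C [D r]]] )]]] | [C [D ~ [D r]]]] | [C [D r]]] | [C [D false]]]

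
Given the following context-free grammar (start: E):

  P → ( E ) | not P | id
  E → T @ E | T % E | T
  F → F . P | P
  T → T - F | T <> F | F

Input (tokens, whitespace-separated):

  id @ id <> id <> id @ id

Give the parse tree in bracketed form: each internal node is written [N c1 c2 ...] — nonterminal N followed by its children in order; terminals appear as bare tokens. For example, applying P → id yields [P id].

E
T @ E
F @ E
P @ E
id @ E
id @ T @ E
id @ T <> F @ E
id @ T <> F <> F @ E
id @ F <> F <> F @ E
id @ P <> F <> F @ E
id @ id <> F <> F @ E
id @ id <> P <> F @ E
id @ id <> id <> F @ E
id @ id <> id <> P @ E
id @ id <> id <> id @ E
id @ id <> id <> id @ T
id @ id <> id <> id @ F
id @ id <> id <> id @ P
id @ id <> id <> id @ id

[E [T [F [P id]]] @ [E [T [T [T [F [P id]]] <> [F [P id]]] <> [F [P id]]] @ [E [T [F [P id]]]]]]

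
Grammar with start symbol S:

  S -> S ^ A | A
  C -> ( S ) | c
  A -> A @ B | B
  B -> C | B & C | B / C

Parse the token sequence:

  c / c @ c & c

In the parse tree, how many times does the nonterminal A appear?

[S [A [A [B [B [C c]] / [C c]]] @ [B [B [C c]] & [C c]]]]

2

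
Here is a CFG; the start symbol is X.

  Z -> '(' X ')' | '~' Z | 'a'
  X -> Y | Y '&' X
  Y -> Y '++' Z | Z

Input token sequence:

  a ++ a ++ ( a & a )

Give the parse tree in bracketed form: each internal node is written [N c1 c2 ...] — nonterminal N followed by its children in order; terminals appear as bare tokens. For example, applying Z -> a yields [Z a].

X
Y
Y ++ Z
Y ++ Z ++ Z
Z ++ Z ++ Z
a ++ Z ++ Z
a ++ a ++ Z
a ++ a ++ ( X )
a ++ a ++ ( Y & X )
a ++ a ++ ( Z & X )
a ++ a ++ ( a & X )
a ++ a ++ ( a & Y )
a ++ a ++ ( a & Z )
a ++ a ++ ( a & a )

[X [Y [Y [Y [Z a]] ++ [Z a]] ++ [Z ( [X [Y [Z a]] & [X [Y [Z a]]]] )]]]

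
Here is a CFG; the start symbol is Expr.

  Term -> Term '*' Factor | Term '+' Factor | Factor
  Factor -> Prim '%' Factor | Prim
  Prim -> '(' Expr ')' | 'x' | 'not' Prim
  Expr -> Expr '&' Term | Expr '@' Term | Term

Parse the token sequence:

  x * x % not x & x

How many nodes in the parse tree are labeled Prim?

5

[Expr [Expr [Term [Term [Factor [Prim x]]] * [Factor [Prim x] % [Factor [Prim not [Prim x]]]]]] & [Term [Factor [Prim x]]]]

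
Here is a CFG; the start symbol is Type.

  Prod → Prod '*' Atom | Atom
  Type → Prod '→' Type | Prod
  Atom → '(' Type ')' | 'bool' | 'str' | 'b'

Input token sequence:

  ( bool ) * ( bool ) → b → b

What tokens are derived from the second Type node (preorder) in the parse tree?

[Type [Prod [Prod [Atom ( [Type [Prod [Atom bool]]] )]] * [Atom ( [Type [Prod [Atom bool]]] )]] → [Type [Prod [Atom b]] → [Type [Prod [Atom b]]]]]

bool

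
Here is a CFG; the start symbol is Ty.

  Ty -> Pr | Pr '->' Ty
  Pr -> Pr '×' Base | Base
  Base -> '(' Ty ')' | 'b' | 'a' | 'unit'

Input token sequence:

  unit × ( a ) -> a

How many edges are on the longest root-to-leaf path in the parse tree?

6

[Ty [Pr [Pr [Base unit]] × [Base ( [Ty [Pr [Base a]]] )]] -> [Ty [Pr [Base a]]]]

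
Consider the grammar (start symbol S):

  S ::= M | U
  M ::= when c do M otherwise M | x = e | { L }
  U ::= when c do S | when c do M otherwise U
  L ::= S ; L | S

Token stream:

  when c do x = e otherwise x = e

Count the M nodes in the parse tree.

[S [M when c do [M x = e] otherwise [M x = e]]]

3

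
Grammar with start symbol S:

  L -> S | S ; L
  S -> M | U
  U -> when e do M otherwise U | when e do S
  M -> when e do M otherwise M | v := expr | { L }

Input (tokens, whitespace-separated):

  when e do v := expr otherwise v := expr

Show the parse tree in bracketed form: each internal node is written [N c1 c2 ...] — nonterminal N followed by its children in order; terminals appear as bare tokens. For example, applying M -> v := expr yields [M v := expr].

S
M
when e do M otherwise M
when e do v := expr otherwise M
when e do v := expr otherwise v := expr

[S [M when e do [M v := expr] otherwise [M v := expr]]]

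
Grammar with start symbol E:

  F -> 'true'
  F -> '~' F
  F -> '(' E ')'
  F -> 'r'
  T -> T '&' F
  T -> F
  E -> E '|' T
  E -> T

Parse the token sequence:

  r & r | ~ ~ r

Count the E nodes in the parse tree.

2

[E [E [T [T [F r]] & [F r]]] | [T [F ~ [F ~ [F r]]]]]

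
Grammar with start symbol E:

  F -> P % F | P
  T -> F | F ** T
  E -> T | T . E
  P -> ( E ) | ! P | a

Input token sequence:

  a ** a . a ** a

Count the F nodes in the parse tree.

4

[E [T [F [P a]] ** [T [F [P a]]]] . [E [T [F [P a]] ** [T [F [P a]]]]]]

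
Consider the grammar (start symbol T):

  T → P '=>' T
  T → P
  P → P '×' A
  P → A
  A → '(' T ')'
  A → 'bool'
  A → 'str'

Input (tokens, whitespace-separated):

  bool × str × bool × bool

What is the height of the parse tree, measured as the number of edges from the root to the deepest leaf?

6

[T [P [P [P [P [A bool]] × [A str]] × [A bool]] × [A bool]]]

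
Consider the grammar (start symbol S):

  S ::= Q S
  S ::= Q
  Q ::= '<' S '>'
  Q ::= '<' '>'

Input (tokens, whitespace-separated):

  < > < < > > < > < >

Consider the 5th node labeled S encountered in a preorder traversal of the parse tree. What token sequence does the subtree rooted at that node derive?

[S [Q < >] [S [Q < [S [Q < >]] >] [S [Q < >] [S [Q < >]]]]]

< >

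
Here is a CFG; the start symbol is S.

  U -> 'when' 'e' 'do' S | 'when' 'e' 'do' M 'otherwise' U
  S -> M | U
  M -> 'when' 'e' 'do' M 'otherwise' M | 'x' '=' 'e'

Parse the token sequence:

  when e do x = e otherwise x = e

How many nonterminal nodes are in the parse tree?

[S [M when e do [M x = e] otherwise [M x = e]]]

4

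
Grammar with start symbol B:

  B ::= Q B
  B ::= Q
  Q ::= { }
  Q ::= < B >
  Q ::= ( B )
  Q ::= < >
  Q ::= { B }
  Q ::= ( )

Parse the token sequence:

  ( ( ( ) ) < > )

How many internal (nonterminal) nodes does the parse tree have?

[B [Q ( [B [Q ( [B [Q ( )]] )] [B [Q < >]]] )]]

8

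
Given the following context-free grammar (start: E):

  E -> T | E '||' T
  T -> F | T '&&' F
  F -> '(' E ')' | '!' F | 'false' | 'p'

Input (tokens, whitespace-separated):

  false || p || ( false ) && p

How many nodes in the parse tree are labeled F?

[E [E [E [T [F false]]] || [T [F p]]] || [T [T [F ( [E [T [F false]]] )]] && [F p]]]

5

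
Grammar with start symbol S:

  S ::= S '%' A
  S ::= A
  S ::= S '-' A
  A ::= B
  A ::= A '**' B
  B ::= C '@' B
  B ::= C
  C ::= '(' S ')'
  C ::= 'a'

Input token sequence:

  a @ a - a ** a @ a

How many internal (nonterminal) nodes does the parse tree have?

15

[S [S [A [B [C a] @ [B [C a]]]]] - [A [A [B [C a]]] ** [B [C a] @ [B [C a]]]]]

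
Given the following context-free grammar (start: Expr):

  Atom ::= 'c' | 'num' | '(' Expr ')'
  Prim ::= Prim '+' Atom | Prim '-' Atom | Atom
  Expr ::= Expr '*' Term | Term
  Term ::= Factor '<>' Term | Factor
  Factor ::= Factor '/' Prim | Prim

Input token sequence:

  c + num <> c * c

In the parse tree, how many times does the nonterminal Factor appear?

3

[Expr [Expr [Term [Factor [Prim [Prim [Atom c]] + [Atom num]]] <> [Term [Factor [Prim [Atom c]]]]]] * [Term [Factor [Prim [Atom c]]]]]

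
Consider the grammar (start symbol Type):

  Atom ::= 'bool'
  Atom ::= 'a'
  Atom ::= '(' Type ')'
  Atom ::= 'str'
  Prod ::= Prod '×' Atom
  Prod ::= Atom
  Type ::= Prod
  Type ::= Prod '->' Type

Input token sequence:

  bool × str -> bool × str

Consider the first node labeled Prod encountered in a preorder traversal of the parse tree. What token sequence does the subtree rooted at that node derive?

bool × str

[Type [Prod [Prod [Atom bool]] × [Atom str]] -> [Type [Prod [Prod [Atom bool]] × [Atom str]]]]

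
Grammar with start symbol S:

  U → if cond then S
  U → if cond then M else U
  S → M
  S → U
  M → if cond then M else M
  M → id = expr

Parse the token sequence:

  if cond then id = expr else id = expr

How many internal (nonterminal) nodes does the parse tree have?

[S [M if cond then [M id = expr] else [M id = expr]]]

4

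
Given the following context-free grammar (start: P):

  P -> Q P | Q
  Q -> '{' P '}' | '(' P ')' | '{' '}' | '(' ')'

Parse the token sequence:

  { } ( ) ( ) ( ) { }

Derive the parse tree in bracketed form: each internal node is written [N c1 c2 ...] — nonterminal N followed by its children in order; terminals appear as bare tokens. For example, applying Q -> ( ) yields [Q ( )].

[P [Q { }] [P [Q ( )] [P [Q ( )] [P [Q ( )] [P [Q { }]]]]]]

P
Q P
{ } P
{ } Q P
{ } ( ) P
{ } ( ) Q P
{ } ( ) ( ) P
{ } ( ) ( ) Q P
{ } ( ) ( ) ( ) P
{ } ( ) ( ) ( ) Q
{ } ( ) ( ) ( ) { }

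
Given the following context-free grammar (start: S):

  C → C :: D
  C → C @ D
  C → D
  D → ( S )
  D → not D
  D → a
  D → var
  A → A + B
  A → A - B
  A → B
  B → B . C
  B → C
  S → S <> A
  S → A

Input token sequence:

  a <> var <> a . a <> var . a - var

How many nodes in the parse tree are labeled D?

[S [S [S [S [A [B [C [D a]]]]] <> [A [B [C [D var]]]]] <> [A [B [B [C [D a]]] . [C [D a]]]]] <> [A [A [B [B [C [D var]]] . [C [D a]]]] - [B [C [D var]]]]]

7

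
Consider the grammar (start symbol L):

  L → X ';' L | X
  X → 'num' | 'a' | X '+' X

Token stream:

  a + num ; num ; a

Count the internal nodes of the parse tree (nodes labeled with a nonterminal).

8

[L [X [X a] + [X num]] ; [L [X num] ; [L [X a]]]]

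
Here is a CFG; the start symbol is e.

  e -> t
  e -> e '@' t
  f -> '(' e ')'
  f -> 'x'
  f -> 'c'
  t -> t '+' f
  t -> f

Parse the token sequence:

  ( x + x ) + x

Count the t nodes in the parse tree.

[e [t [t [f ( [e [t [t [f x]] + [f x]]] )]] + [f x]]]

4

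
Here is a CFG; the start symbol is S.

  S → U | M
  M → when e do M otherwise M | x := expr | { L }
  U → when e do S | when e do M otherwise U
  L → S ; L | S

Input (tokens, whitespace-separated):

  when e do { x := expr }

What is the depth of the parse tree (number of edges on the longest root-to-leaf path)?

7

[S [U when e do [S [M { [L [S [M x := expr]]] }]]]]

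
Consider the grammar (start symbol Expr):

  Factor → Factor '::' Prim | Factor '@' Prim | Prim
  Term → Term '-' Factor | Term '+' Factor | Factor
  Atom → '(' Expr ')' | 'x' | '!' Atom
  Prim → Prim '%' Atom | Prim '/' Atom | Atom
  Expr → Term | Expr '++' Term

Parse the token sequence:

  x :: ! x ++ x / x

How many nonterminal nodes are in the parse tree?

16

[Expr [Expr [Term [Factor [Factor [Prim [Atom x]]] :: [Prim [Atom ! [Atom x]]]]]] ++ [Term [Factor [Prim [Prim [Atom x]] / [Atom x]]]]]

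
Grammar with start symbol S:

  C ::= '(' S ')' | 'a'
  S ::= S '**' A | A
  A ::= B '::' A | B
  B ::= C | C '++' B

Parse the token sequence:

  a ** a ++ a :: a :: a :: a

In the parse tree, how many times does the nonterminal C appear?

6

[S [S [A [B [C a]]]] ** [A [B [C a] ++ [B [C a]]] :: [A [B [C a]] :: [A [B [C a]] :: [A [B [C a]]]]]]]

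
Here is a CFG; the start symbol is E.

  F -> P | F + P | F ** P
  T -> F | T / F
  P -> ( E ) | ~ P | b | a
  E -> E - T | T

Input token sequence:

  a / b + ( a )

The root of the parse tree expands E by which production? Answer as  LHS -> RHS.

E -> T

[E [T [T [F [P a]]] / [F [F [P b]] + [P ( [E [T [F [P a]]]] )]]]]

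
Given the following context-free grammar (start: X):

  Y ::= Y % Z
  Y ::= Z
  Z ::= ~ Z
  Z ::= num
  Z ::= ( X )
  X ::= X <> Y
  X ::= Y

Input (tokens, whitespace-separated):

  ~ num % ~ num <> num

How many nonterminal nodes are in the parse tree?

10

[X [X [Y [Y [Z ~ [Z num]]] % [Z ~ [Z num]]]] <> [Y [Z num]]]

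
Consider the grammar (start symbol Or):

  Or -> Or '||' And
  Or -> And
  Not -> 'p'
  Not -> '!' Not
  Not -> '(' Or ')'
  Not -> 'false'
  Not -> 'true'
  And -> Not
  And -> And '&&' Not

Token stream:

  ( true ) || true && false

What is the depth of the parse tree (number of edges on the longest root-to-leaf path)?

[Or [Or [And [Not ( [Or [And [Not true]]] )]]] || [And [And [Not true]] && [Not false]]]

7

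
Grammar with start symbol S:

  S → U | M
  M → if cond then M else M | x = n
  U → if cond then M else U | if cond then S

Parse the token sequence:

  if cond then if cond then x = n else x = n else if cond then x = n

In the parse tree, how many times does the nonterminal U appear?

2

[S [U if cond then [M if cond then [M x = n] else [M x = n]] else [U if cond then [S [M x = n]]]]]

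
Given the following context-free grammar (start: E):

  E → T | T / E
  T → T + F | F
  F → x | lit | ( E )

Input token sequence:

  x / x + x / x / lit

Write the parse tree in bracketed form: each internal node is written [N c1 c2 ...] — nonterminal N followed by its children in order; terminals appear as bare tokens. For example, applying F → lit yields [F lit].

E
T / E
F / E
x / E
x / T / E
x / T + F / E
x / F + F / E
x / x + F / E
x / x + x / E
x / x + x / T / E
x / x + x / F / E
x / x + x / x / E
x / x + x / x / T
x / x + x / x / F
x / x + x / x / lit

[E [T [F x]] / [E [T [T [F x]] + [F x]] / [E [T [F x]] / [E [T [F lit]]]]]]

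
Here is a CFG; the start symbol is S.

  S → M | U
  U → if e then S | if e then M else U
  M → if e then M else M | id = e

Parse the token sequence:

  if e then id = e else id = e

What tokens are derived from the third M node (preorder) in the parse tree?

id = e

[S [M if e then [M id = e] else [M id = e]]]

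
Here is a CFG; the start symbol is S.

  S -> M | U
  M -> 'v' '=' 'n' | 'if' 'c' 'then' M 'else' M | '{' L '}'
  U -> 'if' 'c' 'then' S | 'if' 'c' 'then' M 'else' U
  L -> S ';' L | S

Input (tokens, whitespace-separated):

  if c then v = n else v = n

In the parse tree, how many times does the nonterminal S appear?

[S [M if c then [M v = n] else [M v = n]]]

1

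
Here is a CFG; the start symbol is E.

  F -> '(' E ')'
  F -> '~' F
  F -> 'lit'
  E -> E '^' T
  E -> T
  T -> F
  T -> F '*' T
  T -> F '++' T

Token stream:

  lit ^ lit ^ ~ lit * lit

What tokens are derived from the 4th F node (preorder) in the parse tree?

lit

[E [E [E [T [F lit]]] ^ [T [F lit]]] ^ [T [F ~ [F lit]] * [T [F lit]]]]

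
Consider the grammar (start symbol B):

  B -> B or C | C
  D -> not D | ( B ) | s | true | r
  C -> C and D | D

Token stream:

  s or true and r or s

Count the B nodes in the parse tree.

3

[B [B [B [C [D s]]] or [C [C [D true]] and [D r]]] or [C [D s]]]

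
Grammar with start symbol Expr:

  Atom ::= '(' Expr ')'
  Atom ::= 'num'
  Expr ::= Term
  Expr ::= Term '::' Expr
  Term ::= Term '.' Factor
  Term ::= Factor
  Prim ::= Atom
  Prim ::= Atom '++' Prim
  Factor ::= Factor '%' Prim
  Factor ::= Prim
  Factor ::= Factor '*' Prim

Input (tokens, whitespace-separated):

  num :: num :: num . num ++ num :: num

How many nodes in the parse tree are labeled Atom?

6

[Expr [Term [Factor [Prim [Atom num]]]] :: [Expr [Term [Factor [Prim [Atom num]]]] :: [Expr [Term [Term [Factor [Prim [Atom num]]]] . [Factor [Prim [Atom num] ++ [Prim [Atom num]]]]] :: [Expr [Term [Factor [Prim [Atom num]]]]]]]]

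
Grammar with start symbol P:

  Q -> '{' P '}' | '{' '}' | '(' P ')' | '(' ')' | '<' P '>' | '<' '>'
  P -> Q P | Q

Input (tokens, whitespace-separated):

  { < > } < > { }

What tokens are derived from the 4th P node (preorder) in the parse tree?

[P [Q { [P [Q < >]] }] [P [Q < >] [P [Q { }]]]]

{ }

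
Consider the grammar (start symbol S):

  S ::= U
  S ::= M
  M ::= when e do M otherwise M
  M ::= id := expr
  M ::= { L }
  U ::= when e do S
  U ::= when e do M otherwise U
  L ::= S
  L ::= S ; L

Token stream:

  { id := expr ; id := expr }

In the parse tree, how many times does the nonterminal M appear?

[S [M { [L [S [M id := expr]] ; [L [S [M id := expr]]]] }]]

3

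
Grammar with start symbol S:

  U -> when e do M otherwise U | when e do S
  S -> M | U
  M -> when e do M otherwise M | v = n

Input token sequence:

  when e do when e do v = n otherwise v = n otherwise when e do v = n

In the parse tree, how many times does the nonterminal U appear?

[S [U when e do [M when e do [M v = n] otherwise [M v = n]] otherwise [U when e do [S [M v = n]]]]]

2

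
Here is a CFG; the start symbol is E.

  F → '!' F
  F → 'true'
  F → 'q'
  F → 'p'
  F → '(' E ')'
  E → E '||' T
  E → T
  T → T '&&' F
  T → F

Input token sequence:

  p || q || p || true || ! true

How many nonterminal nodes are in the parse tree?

[E [E [E [E [E [T [F p]]] || [T [F q]]] || [T [F p]]] || [T [F true]]] || [T [F ! [F true]]]]

16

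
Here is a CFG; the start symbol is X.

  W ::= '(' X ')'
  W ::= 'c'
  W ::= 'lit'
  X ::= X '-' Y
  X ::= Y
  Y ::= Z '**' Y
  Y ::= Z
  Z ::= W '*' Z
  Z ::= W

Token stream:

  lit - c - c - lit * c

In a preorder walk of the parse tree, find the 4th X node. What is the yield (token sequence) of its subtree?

lit

[X [X [X [X [Y [Z [W lit]]]] - [Y [Z [W c]]]] - [Y [Z [W c]]]] - [Y [Z [W lit] * [Z [W c]]]]]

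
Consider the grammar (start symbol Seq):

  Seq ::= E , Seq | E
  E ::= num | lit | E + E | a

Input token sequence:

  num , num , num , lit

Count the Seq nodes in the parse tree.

[Seq [E num] , [Seq [E num] , [Seq [E num] , [Seq [E lit]]]]]

4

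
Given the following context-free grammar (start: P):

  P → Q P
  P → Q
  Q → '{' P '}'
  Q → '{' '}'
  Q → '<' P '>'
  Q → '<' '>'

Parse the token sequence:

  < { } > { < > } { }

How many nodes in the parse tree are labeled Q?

5

[P [Q < [P [Q { }]] >] [P [Q { [P [Q < >]] }] [P [Q { }]]]]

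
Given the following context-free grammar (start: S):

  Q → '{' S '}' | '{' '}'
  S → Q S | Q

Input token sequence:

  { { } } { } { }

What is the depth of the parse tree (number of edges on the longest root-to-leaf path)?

[S [Q { [S [Q { }]] }] [S [Q { }] [S [Q { }]]]]

4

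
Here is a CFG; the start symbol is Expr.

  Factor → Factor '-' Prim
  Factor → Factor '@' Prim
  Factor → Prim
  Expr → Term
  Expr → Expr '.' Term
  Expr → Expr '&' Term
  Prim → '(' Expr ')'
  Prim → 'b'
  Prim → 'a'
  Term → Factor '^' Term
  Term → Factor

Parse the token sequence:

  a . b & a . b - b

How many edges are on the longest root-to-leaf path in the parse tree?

7

[Expr [Expr [Expr [Expr [Term [Factor [Prim a]]]] . [Term [Factor [Prim b]]]] & [Term [Factor [Prim a]]]] . [Term [Factor [Factor [Prim b]] - [Prim b]]]]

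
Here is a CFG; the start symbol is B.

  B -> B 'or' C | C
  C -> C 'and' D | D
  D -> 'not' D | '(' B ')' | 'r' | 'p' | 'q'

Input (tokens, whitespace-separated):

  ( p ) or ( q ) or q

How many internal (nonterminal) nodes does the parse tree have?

[B [B [B [C [D ( [B [C [D p]]] )]]] or [C [D ( [B [C [D q]]] )]]] or [C [D q]]]

15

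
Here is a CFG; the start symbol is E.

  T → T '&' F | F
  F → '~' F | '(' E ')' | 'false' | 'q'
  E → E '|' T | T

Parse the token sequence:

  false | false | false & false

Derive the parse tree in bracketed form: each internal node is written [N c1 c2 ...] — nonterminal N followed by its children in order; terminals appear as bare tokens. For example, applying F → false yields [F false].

E
E | T
E | T | T
T | T | T
F | T | T
false | T | T
false | F | T
false | false | T
false | false | T & F
false | false | F & F
false | false | false & F
false | false | false & false

[E [E [E [T [F false]]] | [T [F false]]] | [T [T [F false]] & [F false]]]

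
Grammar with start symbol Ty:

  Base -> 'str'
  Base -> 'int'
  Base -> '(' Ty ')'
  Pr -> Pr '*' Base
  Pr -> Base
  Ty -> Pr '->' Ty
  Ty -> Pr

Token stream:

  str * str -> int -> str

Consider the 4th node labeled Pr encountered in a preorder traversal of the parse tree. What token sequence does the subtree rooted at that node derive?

str

[Ty [Pr [Pr [Base str]] * [Base str]] -> [Ty [Pr [Base int]] -> [Ty [Pr [Base str]]]]]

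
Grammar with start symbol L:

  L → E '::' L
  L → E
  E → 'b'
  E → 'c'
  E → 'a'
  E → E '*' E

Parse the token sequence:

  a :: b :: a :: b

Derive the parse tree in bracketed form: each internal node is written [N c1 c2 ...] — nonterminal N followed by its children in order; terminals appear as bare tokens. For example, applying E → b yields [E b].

[L [E a] :: [L [E b] :: [L [E a] :: [L [E b]]]]]

L
E :: L
a :: L
a :: E :: L
a :: b :: L
a :: b :: E :: L
a :: b :: a :: L
a :: b :: a :: E
a :: b :: a :: b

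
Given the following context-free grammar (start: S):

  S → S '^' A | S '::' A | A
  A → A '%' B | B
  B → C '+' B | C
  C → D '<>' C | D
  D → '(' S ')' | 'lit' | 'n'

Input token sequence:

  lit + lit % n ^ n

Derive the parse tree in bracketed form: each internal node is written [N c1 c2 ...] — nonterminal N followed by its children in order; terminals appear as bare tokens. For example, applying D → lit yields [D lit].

S
S ^ A
A ^ A
A % B ^ A
B % B ^ A
C + B % B ^ A
D + B % B ^ A
lit + B % B ^ A
lit + C % B ^ A
lit + D % B ^ A
lit + lit % B ^ A
lit + lit % C ^ A
lit + lit % D ^ A
lit + lit % n ^ A
lit + lit % n ^ B
lit + lit % n ^ C
lit + lit % n ^ D
lit + lit % n ^ n

[S [S [A [A [B [C [D lit]] + [B [C [D lit]]]]] % [B [C [D n]]]]] ^ [A [B [C [D n]]]]]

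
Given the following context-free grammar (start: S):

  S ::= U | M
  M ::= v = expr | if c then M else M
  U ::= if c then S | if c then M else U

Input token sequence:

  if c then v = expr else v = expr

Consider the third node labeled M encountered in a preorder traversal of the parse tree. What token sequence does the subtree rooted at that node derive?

[S [M if c then [M v = expr] else [M v = expr]]]

v = expr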